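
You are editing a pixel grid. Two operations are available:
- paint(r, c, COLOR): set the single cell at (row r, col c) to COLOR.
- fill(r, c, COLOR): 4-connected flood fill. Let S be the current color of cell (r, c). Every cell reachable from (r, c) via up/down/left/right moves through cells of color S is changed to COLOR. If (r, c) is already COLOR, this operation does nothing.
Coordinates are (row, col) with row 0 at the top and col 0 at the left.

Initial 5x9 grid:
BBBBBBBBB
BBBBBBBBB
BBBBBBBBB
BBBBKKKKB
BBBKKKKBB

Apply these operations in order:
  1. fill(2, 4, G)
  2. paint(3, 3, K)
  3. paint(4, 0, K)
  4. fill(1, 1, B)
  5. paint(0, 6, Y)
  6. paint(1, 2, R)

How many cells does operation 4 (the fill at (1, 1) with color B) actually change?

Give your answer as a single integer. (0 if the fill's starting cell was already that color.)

Answer: 35

Derivation:
After op 1 fill(2,4,G) [37 cells changed]:
GGGGGGGGG
GGGGGGGGG
GGGGGGGGG
GGGGKKKKG
GGGKKKKGG
After op 2 paint(3,3,K):
GGGGGGGGG
GGGGGGGGG
GGGGGGGGG
GGGKKKKKG
GGGKKKKGG
After op 3 paint(4,0,K):
GGGGGGGGG
GGGGGGGGG
GGGGGGGGG
GGGKKKKKG
KGGKKKKGG
After op 4 fill(1,1,B) [35 cells changed]:
BBBBBBBBB
BBBBBBBBB
BBBBBBBBB
BBBKKKKKB
KBBKKKKBB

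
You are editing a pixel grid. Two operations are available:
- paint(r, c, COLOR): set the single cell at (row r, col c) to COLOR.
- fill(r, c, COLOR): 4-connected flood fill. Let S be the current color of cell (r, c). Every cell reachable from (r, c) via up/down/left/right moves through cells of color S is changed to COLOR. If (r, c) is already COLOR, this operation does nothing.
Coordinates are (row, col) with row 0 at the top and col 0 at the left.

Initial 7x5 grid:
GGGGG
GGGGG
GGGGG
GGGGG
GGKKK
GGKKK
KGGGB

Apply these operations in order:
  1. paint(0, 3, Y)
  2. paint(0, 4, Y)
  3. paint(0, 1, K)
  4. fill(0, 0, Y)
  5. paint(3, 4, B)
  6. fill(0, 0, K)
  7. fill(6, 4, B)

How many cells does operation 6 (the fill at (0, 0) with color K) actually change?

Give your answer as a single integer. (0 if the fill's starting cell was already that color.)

After op 1 paint(0,3,Y):
GGGYG
GGGGG
GGGGG
GGGGG
GGKKK
GGKKK
KGGGB
After op 2 paint(0,4,Y):
GGGYY
GGGGG
GGGGG
GGGGG
GGKKK
GGKKK
KGGGB
After op 3 paint(0,1,K):
GKGYY
GGGGG
GGGGG
GGGGG
GGKKK
GGKKK
KGGGB
After op 4 fill(0,0,Y) [24 cells changed]:
YKYYY
YYYYY
YYYYY
YYYYY
YYKKK
YYKKK
KYYYB
After op 5 paint(3,4,B):
YKYYY
YYYYY
YYYYY
YYYYB
YYKKK
YYKKK
KYYYB
After op 6 fill(0,0,K) [25 cells changed]:
KKKKK
KKKKK
KKKKK
KKKKB
KKKKK
KKKKK
KKKKB

Answer: 25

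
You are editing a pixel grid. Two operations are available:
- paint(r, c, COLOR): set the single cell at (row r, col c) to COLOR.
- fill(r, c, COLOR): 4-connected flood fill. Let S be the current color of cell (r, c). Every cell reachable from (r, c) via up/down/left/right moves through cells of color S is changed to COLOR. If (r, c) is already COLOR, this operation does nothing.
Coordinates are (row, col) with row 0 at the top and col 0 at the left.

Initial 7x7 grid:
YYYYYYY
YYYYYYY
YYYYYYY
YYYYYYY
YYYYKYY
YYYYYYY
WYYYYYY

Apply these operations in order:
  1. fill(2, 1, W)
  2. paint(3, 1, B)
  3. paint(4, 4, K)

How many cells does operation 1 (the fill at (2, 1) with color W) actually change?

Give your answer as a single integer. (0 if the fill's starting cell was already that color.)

Answer: 47

Derivation:
After op 1 fill(2,1,W) [47 cells changed]:
WWWWWWW
WWWWWWW
WWWWWWW
WWWWWWW
WWWWKWW
WWWWWWW
WWWWWWW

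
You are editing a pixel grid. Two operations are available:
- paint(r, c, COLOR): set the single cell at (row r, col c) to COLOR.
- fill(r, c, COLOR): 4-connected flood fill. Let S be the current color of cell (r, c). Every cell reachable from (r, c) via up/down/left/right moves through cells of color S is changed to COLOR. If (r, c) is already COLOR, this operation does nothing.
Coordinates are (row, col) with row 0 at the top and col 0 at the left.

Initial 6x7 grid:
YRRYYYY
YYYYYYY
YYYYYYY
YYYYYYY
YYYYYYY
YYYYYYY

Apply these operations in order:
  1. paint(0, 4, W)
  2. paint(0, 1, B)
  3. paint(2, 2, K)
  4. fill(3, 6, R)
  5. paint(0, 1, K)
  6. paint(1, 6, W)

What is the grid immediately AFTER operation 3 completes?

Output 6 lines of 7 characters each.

Answer: YBRYWYY
YYYYYYY
YYKYYYY
YYYYYYY
YYYYYYY
YYYYYYY

Derivation:
After op 1 paint(0,4,W):
YRRYWYY
YYYYYYY
YYYYYYY
YYYYYYY
YYYYYYY
YYYYYYY
After op 2 paint(0,1,B):
YBRYWYY
YYYYYYY
YYYYYYY
YYYYYYY
YYYYYYY
YYYYYYY
After op 3 paint(2,2,K):
YBRYWYY
YYYYYYY
YYKYYYY
YYYYYYY
YYYYYYY
YYYYYYY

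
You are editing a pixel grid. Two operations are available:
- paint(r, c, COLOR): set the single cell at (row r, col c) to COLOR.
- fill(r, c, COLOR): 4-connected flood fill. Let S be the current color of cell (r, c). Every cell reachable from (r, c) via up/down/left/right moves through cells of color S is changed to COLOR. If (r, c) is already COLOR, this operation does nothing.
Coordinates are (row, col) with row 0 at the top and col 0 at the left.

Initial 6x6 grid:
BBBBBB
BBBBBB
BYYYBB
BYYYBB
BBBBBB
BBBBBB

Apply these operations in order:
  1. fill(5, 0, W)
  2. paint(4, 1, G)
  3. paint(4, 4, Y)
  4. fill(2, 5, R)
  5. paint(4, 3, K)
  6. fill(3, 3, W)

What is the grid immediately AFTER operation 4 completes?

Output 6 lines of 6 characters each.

Answer: RRRRRR
RRRRRR
RYYYRR
RYYYRR
RGRRYR
RRRRRR

Derivation:
After op 1 fill(5,0,W) [30 cells changed]:
WWWWWW
WWWWWW
WYYYWW
WYYYWW
WWWWWW
WWWWWW
After op 2 paint(4,1,G):
WWWWWW
WWWWWW
WYYYWW
WYYYWW
WGWWWW
WWWWWW
After op 3 paint(4,4,Y):
WWWWWW
WWWWWW
WYYYWW
WYYYWW
WGWWYW
WWWWWW
After op 4 fill(2,5,R) [28 cells changed]:
RRRRRR
RRRRRR
RYYYRR
RYYYRR
RGRRYR
RRRRRR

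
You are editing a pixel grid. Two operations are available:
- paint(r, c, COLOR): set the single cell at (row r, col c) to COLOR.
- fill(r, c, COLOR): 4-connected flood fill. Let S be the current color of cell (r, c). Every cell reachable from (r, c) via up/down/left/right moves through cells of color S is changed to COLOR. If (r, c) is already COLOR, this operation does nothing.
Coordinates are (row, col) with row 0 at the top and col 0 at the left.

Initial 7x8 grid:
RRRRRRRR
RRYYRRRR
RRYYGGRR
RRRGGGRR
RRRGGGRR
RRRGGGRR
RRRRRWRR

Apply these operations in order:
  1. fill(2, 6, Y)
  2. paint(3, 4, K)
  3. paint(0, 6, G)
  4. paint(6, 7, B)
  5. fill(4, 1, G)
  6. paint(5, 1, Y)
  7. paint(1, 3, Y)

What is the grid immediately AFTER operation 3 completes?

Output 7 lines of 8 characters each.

Answer: YYYYYYGY
YYYYYYYY
YYYYGGYY
YYYGKGYY
YYYGGGYY
YYYGGGYY
YYYYYWYY

Derivation:
After op 1 fill(2,6,Y) [40 cells changed]:
YYYYYYYY
YYYYYYYY
YYYYGGYY
YYYGGGYY
YYYGGGYY
YYYGGGYY
YYYYYWYY
After op 2 paint(3,4,K):
YYYYYYYY
YYYYYYYY
YYYYGGYY
YYYGKGYY
YYYGGGYY
YYYGGGYY
YYYYYWYY
After op 3 paint(0,6,G):
YYYYYYGY
YYYYYYYY
YYYYGGYY
YYYGKGYY
YYYGGGYY
YYYGGGYY
YYYYYWYY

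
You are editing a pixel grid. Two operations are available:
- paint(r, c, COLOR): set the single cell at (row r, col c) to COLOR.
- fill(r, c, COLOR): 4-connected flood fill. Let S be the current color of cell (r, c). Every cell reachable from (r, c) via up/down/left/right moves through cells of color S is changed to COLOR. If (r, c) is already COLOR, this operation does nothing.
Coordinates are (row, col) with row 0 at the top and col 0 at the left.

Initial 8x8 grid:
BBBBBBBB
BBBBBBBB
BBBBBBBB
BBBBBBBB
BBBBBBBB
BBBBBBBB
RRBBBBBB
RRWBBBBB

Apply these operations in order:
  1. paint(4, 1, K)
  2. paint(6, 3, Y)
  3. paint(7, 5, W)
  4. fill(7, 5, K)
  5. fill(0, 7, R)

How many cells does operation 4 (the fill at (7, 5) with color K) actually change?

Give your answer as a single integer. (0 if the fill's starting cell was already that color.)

Answer: 1

Derivation:
After op 1 paint(4,1,K):
BBBBBBBB
BBBBBBBB
BBBBBBBB
BBBBBBBB
BKBBBBBB
BBBBBBBB
RRBBBBBB
RRWBBBBB
After op 2 paint(6,3,Y):
BBBBBBBB
BBBBBBBB
BBBBBBBB
BBBBBBBB
BKBBBBBB
BBBBBBBB
RRBYBBBB
RRWBBBBB
After op 3 paint(7,5,W):
BBBBBBBB
BBBBBBBB
BBBBBBBB
BBBBBBBB
BKBBBBBB
BBBBBBBB
RRBYBBBB
RRWBBWBB
After op 4 fill(7,5,K) [1 cells changed]:
BBBBBBBB
BBBBBBBB
BBBBBBBB
BBBBBBBB
BKBBBBBB
BBBBBBBB
RRBYBBBB
RRWBBKBB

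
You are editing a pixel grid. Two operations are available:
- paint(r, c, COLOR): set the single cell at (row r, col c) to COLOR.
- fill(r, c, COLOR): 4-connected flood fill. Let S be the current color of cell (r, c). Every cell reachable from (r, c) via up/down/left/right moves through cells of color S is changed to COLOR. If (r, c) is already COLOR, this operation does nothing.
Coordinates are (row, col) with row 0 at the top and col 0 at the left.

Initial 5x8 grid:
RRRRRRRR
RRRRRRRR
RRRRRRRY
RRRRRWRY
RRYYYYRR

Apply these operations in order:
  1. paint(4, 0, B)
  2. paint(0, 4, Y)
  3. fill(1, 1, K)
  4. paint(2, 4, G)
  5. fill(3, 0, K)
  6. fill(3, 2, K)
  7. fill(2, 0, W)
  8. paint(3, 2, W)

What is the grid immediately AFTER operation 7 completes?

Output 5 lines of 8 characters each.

After op 1 paint(4,0,B):
RRRRRRRR
RRRRRRRR
RRRRRRRY
RRRRRWRY
BRYYYYRR
After op 2 paint(0,4,Y):
RRRRYRRR
RRRRRRRR
RRRRRRRY
RRRRRWRY
BRYYYYRR
After op 3 fill(1,1,K) [31 cells changed]:
KKKKYKKK
KKKKKKKK
KKKKKKKY
KKKKKWKY
BKYYYYKK
After op 4 paint(2,4,G):
KKKKYKKK
KKKKKKKK
KKKKGKKY
KKKKKWKY
BKYYYYKK
After op 5 fill(3,0,K) [0 cells changed]:
KKKKYKKK
KKKKKKKK
KKKKGKKY
KKKKKWKY
BKYYYYKK
After op 6 fill(3,2,K) [0 cells changed]:
KKKKYKKK
KKKKKKKK
KKKKGKKY
KKKKKWKY
BKYYYYKK
After op 7 fill(2,0,W) [30 cells changed]:
WWWWYWWW
WWWWWWWW
WWWWGWWY
WWWWWWWY
BWYYYYWW

Answer: WWWWYWWW
WWWWWWWW
WWWWGWWY
WWWWWWWY
BWYYYYWW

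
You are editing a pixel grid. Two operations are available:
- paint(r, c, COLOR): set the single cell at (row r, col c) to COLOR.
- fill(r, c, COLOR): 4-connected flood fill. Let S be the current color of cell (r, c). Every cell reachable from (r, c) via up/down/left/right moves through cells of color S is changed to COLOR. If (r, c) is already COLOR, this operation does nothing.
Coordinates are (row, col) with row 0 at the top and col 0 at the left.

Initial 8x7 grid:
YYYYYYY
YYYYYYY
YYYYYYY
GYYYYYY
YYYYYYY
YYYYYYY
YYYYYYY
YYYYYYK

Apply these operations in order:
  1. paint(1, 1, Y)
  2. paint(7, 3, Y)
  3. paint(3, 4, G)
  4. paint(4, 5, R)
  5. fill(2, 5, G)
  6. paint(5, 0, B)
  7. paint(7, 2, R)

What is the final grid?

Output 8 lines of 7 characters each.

Answer: GGGGGGG
GGGGGGG
GGGGGGG
GGGGGGG
GGGGGRG
BGGGGGG
GGGGGGG
GGRGGGK

Derivation:
After op 1 paint(1,1,Y):
YYYYYYY
YYYYYYY
YYYYYYY
GYYYYYY
YYYYYYY
YYYYYYY
YYYYYYY
YYYYYYK
After op 2 paint(7,3,Y):
YYYYYYY
YYYYYYY
YYYYYYY
GYYYYYY
YYYYYYY
YYYYYYY
YYYYYYY
YYYYYYK
After op 3 paint(3,4,G):
YYYYYYY
YYYYYYY
YYYYYYY
GYYYGYY
YYYYYYY
YYYYYYY
YYYYYYY
YYYYYYK
After op 4 paint(4,5,R):
YYYYYYY
YYYYYYY
YYYYYYY
GYYYGYY
YYYYYRY
YYYYYYY
YYYYYYY
YYYYYYK
After op 5 fill(2,5,G) [52 cells changed]:
GGGGGGG
GGGGGGG
GGGGGGG
GGGGGGG
GGGGGRG
GGGGGGG
GGGGGGG
GGGGGGK
After op 6 paint(5,0,B):
GGGGGGG
GGGGGGG
GGGGGGG
GGGGGGG
GGGGGRG
BGGGGGG
GGGGGGG
GGGGGGK
After op 7 paint(7,2,R):
GGGGGGG
GGGGGGG
GGGGGGG
GGGGGGG
GGGGGRG
BGGGGGG
GGGGGGG
GGRGGGK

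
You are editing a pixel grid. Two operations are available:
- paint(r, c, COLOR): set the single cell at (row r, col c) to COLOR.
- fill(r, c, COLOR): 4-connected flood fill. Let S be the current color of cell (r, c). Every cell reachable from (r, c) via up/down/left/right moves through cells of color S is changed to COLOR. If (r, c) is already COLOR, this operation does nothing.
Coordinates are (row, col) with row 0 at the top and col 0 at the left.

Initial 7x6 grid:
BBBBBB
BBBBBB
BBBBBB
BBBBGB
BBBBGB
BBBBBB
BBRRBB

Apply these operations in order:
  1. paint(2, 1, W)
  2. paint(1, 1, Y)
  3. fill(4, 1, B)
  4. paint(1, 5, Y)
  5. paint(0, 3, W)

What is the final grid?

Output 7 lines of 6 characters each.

Answer: BBBWBB
BYBBBY
BWBBBB
BBBBGB
BBBBGB
BBBBBB
BBRRBB

Derivation:
After op 1 paint(2,1,W):
BBBBBB
BBBBBB
BWBBBB
BBBBGB
BBBBGB
BBBBBB
BBRRBB
After op 2 paint(1,1,Y):
BBBBBB
BYBBBB
BWBBBB
BBBBGB
BBBBGB
BBBBBB
BBRRBB
After op 3 fill(4,1,B) [0 cells changed]:
BBBBBB
BYBBBB
BWBBBB
BBBBGB
BBBBGB
BBBBBB
BBRRBB
After op 4 paint(1,5,Y):
BBBBBB
BYBBBY
BWBBBB
BBBBGB
BBBBGB
BBBBBB
BBRRBB
After op 5 paint(0,3,W):
BBBWBB
BYBBBY
BWBBBB
BBBBGB
BBBBGB
BBBBBB
BBRRBB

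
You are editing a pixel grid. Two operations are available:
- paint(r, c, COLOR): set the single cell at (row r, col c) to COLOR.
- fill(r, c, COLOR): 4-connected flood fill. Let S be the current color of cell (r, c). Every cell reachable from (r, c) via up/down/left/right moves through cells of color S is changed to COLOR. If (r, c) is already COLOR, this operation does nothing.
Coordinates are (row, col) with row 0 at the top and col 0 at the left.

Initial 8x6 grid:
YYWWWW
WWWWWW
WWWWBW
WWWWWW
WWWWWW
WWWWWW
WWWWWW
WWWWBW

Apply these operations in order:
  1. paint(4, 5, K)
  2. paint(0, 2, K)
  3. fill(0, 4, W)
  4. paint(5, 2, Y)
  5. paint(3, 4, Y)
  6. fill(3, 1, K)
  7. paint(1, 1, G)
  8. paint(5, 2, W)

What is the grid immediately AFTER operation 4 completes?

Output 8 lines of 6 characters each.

Answer: YYKWWW
WWWWWW
WWWWBW
WWWWWW
WWWWWK
WWYWWW
WWWWWW
WWWWBW

Derivation:
After op 1 paint(4,5,K):
YYWWWW
WWWWWW
WWWWBW
WWWWWW
WWWWWK
WWWWWW
WWWWWW
WWWWBW
After op 2 paint(0,2,K):
YYKWWW
WWWWWW
WWWWBW
WWWWWW
WWWWWK
WWWWWW
WWWWWW
WWWWBW
After op 3 fill(0,4,W) [0 cells changed]:
YYKWWW
WWWWWW
WWWWBW
WWWWWW
WWWWWK
WWWWWW
WWWWWW
WWWWBW
After op 4 paint(5,2,Y):
YYKWWW
WWWWWW
WWWWBW
WWWWWW
WWWWWK
WWYWWW
WWWWWW
WWWWBW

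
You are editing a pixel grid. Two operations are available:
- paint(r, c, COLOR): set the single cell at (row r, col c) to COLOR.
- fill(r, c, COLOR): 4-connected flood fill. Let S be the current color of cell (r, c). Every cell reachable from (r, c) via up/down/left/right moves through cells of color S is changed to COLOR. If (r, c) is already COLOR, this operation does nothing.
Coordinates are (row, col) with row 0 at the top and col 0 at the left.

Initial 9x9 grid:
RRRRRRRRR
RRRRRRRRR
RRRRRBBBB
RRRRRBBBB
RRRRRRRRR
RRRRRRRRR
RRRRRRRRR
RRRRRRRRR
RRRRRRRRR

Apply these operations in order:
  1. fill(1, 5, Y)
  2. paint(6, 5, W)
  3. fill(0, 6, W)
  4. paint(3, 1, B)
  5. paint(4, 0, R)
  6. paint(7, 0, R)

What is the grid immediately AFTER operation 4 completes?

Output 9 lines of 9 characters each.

Answer: WWWWWWWWW
WWWWWWWWW
WWWWWBBBB
WBWWWBBBB
WWWWWWWWW
WWWWWWWWW
WWWWWWWWW
WWWWWWWWW
WWWWWWWWW

Derivation:
After op 1 fill(1,5,Y) [73 cells changed]:
YYYYYYYYY
YYYYYYYYY
YYYYYBBBB
YYYYYBBBB
YYYYYYYYY
YYYYYYYYY
YYYYYYYYY
YYYYYYYYY
YYYYYYYYY
After op 2 paint(6,5,W):
YYYYYYYYY
YYYYYYYYY
YYYYYBBBB
YYYYYBBBB
YYYYYYYYY
YYYYYYYYY
YYYYYWYYY
YYYYYYYYY
YYYYYYYYY
After op 3 fill(0,6,W) [72 cells changed]:
WWWWWWWWW
WWWWWWWWW
WWWWWBBBB
WWWWWBBBB
WWWWWWWWW
WWWWWWWWW
WWWWWWWWW
WWWWWWWWW
WWWWWWWWW
After op 4 paint(3,1,B):
WWWWWWWWW
WWWWWWWWW
WWWWWBBBB
WBWWWBBBB
WWWWWWWWW
WWWWWWWWW
WWWWWWWWW
WWWWWWWWW
WWWWWWWWW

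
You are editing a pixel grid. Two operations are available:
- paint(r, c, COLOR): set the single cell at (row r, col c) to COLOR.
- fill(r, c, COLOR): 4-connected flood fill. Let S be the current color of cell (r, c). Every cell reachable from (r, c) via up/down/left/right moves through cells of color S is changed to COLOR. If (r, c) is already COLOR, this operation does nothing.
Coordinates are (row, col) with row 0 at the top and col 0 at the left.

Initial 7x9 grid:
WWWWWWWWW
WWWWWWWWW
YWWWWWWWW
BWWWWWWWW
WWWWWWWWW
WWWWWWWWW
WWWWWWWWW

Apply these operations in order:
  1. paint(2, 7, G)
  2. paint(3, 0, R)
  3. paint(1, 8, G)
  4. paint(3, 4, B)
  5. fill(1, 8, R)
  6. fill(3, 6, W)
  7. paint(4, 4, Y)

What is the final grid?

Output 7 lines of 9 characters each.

After op 1 paint(2,7,G):
WWWWWWWWW
WWWWWWWWW
YWWWWWWGW
BWWWWWWWW
WWWWWWWWW
WWWWWWWWW
WWWWWWWWW
After op 2 paint(3,0,R):
WWWWWWWWW
WWWWWWWWW
YWWWWWWGW
RWWWWWWWW
WWWWWWWWW
WWWWWWWWW
WWWWWWWWW
After op 3 paint(1,8,G):
WWWWWWWWW
WWWWWWWWG
YWWWWWWGW
RWWWWWWWW
WWWWWWWWW
WWWWWWWWW
WWWWWWWWW
After op 4 paint(3,4,B):
WWWWWWWWW
WWWWWWWWG
YWWWWWWGW
RWWWBWWWW
WWWWWWWWW
WWWWWWWWW
WWWWWWWWW
After op 5 fill(1,8,R) [1 cells changed]:
WWWWWWWWW
WWWWWWWWR
YWWWWWWGW
RWWWBWWWW
WWWWWWWWW
WWWWWWWWW
WWWWWWWWW
After op 6 fill(3,6,W) [0 cells changed]:
WWWWWWWWW
WWWWWWWWR
YWWWWWWGW
RWWWBWWWW
WWWWWWWWW
WWWWWWWWW
WWWWWWWWW
After op 7 paint(4,4,Y):
WWWWWWWWW
WWWWWWWWR
YWWWWWWGW
RWWWBWWWW
WWWWYWWWW
WWWWWWWWW
WWWWWWWWW

Answer: WWWWWWWWW
WWWWWWWWR
YWWWWWWGW
RWWWBWWWW
WWWWYWWWW
WWWWWWWWW
WWWWWWWWW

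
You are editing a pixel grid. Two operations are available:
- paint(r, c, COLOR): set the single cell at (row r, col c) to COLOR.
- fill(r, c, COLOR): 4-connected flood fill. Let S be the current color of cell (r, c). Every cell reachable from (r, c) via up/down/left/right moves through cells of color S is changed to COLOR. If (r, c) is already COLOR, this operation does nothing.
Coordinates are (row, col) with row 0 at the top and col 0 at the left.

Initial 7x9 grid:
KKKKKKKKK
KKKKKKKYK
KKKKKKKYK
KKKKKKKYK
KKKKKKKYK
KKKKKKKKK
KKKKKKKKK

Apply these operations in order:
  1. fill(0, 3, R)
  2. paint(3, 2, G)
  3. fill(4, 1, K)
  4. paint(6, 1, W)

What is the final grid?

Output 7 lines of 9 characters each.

After op 1 fill(0,3,R) [59 cells changed]:
RRRRRRRRR
RRRRRRRYR
RRRRRRRYR
RRRRRRRYR
RRRRRRRYR
RRRRRRRRR
RRRRRRRRR
After op 2 paint(3,2,G):
RRRRRRRRR
RRRRRRRYR
RRRRRRRYR
RRGRRRRYR
RRRRRRRYR
RRRRRRRRR
RRRRRRRRR
After op 3 fill(4,1,K) [58 cells changed]:
KKKKKKKKK
KKKKKKKYK
KKKKKKKYK
KKGKKKKYK
KKKKKKKYK
KKKKKKKKK
KKKKKKKKK
After op 4 paint(6,1,W):
KKKKKKKKK
KKKKKKKYK
KKKKKKKYK
KKGKKKKYK
KKKKKKKYK
KKKKKKKKK
KWKKKKKKK

Answer: KKKKKKKKK
KKKKKKKYK
KKKKKKKYK
KKGKKKKYK
KKKKKKKYK
KKKKKKKKK
KWKKKKKKK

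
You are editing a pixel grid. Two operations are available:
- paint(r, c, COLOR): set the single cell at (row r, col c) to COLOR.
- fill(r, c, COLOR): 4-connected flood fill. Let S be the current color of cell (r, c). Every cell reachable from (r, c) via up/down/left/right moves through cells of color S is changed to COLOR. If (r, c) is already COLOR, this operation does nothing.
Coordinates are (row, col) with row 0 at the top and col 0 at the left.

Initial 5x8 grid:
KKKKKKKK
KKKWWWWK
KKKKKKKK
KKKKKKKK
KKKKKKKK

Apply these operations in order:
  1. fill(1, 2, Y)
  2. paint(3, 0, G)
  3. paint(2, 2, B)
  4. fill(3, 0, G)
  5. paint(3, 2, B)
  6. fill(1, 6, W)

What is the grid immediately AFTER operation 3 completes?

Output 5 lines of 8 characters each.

Answer: YYYYYYYY
YYYWWWWY
YYBYYYYY
GYYYYYYY
YYYYYYYY

Derivation:
After op 1 fill(1,2,Y) [36 cells changed]:
YYYYYYYY
YYYWWWWY
YYYYYYYY
YYYYYYYY
YYYYYYYY
After op 2 paint(3,0,G):
YYYYYYYY
YYYWWWWY
YYYYYYYY
GYYYYYYY
YYYYYYYY
After op 3 paint(2,2,B):
YYYYYYYY
YYYWWWWY
YYBYYYYY
GYYYYYYY
YYYYYYYY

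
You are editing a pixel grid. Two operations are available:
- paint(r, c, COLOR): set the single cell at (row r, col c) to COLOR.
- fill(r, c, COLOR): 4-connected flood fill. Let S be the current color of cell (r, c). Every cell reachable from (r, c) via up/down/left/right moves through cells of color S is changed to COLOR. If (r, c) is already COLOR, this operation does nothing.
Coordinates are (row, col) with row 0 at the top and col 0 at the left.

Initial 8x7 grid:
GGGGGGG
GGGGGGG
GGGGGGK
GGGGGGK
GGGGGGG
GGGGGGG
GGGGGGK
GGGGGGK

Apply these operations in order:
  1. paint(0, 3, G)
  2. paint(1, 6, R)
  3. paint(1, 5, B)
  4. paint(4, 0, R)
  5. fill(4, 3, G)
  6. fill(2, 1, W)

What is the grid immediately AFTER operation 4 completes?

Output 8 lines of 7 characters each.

Answer: GGGGGGG
GGGGGBR
GGGGGGK
GGGGGGK
RGGGGGG
GGGGGGG
GGGGGGK
GGGGGGK

Derivation:
After op 1 paint(0,3,G):
GGGGGGG
GGGGGGG
GGGGGGK
GGGGGGK
GGGGGGG
GGGGGGG
GGGGGGK
GGGGGGK
After op 2 paint(1,6,R):
GGGGGGG
GGGGGGR
GGGGGGK
GGGGGGK
GGGGGGG
GGGGGGG
GGGGGGK
GGGGGGK
After op 3 paint(1,5,B):
GGGGGGG
GGGGGBR
GGGGGGK
GGGGGGK
GGGGGGG
GGGGGGG
GGGGGGK
GGGGGGK
After op 4 paint(4,0,R):
GGGGGGG
GGGGGBR
GGGGGGK
GGGGGGK
RGGGGGG
GGGGGGG
GGGGGGK
GGGGGGK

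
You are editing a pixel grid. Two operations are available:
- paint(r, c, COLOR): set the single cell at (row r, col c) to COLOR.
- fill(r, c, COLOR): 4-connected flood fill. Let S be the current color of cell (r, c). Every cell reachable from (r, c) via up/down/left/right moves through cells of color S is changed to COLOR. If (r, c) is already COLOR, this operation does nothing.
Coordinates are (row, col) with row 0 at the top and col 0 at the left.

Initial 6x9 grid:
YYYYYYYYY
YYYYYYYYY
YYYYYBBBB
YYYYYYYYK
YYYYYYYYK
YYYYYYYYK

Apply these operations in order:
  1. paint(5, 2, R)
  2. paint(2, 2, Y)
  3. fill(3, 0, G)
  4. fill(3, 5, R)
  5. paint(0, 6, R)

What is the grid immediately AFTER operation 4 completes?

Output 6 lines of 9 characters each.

Answer: RRRRRRRRR
RRRRRRRRR
RRRRRBBBB
RRRRRRRRK
RRRRRRRRK
RRRRRRRRK

Derivation:
After op 1 paint(5,2,R):
YYYYYYYYY
YYYYYYYYY
YYYYYBBBB
YYYYYYYYK
YYYYYYYYK
YYRYYYYYK
After op 2 paint(2,2,Y):
YYYYYYYYY
YYYYYYYYY
YYYYYBBBB
YYYYYYYYK
YYYYYYYYK
YYRYYYYYK
After op 3 fill(3,0,G) [46 cells changed]:
GGGGGGGGG
GGGGGGGGG
GGGGGBBBB
GGGGGGGGK
GGGGGGGGK
GGRGGGGGK
After op 4 fill(3,5,R) [46 cells changed]:
RRRRRRRRR
RRRRRRRRR
RRRRRBBBB
RRRRRRRRK
RRRRRRRRK
RRRRRRRRK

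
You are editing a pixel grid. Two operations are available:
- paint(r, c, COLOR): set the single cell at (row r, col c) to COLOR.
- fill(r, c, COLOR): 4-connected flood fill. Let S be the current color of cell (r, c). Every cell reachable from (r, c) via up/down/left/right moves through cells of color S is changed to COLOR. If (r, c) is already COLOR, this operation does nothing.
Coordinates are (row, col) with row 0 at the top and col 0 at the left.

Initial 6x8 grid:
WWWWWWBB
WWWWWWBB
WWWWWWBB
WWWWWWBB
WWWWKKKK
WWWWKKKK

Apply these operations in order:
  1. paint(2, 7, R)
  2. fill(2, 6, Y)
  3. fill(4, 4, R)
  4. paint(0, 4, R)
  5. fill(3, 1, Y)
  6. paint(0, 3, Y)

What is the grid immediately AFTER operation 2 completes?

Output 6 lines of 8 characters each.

After op 1 paint(2,7,R):
WWWWWWBB
WWWWWWBB
WWWWWWBR
WWWWWWBB
WWWWKKKK
WWWWKKKK
After op 2 fill(2,6,Y) [7 cells changed]:
WWWWWWYY
WWWWWWYY
WWWWWWYR
WWWWWWYY
WWWWKKKK
WWWWKKKK

Answer: WWWWWWYY
WWWWWWYY
WWWWWWYR
WWWWWWYY
WWWWKKKK
WWWWKKKK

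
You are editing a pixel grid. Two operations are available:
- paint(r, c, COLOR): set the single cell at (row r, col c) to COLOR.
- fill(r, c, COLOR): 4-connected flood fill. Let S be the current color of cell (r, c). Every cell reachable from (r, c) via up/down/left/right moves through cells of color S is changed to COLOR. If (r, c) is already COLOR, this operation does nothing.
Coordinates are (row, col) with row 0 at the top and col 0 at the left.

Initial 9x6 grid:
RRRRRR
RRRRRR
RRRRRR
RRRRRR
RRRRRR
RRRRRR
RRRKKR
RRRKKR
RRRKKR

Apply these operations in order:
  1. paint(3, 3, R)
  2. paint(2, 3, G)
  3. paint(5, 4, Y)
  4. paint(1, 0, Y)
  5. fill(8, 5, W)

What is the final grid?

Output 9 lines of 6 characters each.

After op 1 paint(3,3,R):
RRRRRR
RRRRRR
RRRRRR
RRRRRR
RRRRRR
RRRRRR
RRRKKR
RRRKKR
RRRKKR
After op 2 paint(2,3,G):
RRRRRR
RRRRRR
RRRGRR
RRRRRR
RRRRRR
RRRRRR
RRRKKR
RRRKKR
RRRKKR
After op 3 paint(5,4,Y):
RRRRRR
RRRRRR
RRRGRR
RRRRRR
RRRRRR
RRRRYR
RRRKKR
RRRKKR
RRRKKR
After op 4 paint(1,0,Y):
RRRRRR
YRRRRR
RRRGRR
RRRRRR
RRRRRR
RRRRYR
RRRKKR
RRRKKR
RRRKKR
After op 5 fill(8,5,W) [45 cells changed]:
WWWWWW
YWWWWW
WWWGWW
WWWWWW
WWWWWW
WWWWYW
WWWKKW
WWWKKW
WWWKKW

Answer: WWWWWW
YWWWWW
WWWGWW
WWWWWW
WWWWWW
WWWWYW
WWWKKW
WWWKKW
WWWKKW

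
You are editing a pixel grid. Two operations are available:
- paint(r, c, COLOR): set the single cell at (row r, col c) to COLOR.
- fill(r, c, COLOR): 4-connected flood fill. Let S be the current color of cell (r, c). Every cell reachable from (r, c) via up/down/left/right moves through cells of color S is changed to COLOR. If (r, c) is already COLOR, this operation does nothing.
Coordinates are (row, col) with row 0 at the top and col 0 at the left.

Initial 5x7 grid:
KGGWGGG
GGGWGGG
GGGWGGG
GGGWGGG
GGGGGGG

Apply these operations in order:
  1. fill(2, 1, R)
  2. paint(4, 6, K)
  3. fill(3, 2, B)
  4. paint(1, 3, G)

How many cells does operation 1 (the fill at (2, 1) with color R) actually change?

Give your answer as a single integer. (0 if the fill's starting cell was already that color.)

After op 1 fill(2,1,R) [30 cells changed]:
KRRWRRR
RRRWRRR
RRRWRRR
RRRWRRR
RRRRRRR

Answer: 30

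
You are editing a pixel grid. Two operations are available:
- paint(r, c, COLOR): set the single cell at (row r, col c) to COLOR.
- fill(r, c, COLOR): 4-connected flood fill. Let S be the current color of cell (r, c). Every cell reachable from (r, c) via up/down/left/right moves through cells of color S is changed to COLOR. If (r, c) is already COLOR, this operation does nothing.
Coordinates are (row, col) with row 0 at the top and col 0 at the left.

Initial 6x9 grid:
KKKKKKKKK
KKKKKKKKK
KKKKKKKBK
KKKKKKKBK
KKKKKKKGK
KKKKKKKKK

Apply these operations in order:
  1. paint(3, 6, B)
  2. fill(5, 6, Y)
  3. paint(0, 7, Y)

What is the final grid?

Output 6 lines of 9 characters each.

After op 1 paint(3,6,B):
KKKKKKKKK
KKKKKKKKK
KKKKKKKBK
KKKKKKBBK
KKKKKKKGK
KKKKKKKKK
After op 2 fill(5,6,Y) [50 cells changed]:
YYYYYYYYY
YYYYYYYYY
YYYYYYYBY
YYYYYYBBY
YYYYYYYGY
YYYYYYYYY
After op 3 paint(0,7,Y):
YYYYYYYYY
YYYYYYYYY
YYYYYYYBY
YYYYYYBBY
YYYYYYYGY
YYYYYYYYY

Answer: YYYYYYYYY
YYYYYYYYY
YYYYYYYBY
YYYYYYBBY
YYYYYYYGY
YYYYYYYYY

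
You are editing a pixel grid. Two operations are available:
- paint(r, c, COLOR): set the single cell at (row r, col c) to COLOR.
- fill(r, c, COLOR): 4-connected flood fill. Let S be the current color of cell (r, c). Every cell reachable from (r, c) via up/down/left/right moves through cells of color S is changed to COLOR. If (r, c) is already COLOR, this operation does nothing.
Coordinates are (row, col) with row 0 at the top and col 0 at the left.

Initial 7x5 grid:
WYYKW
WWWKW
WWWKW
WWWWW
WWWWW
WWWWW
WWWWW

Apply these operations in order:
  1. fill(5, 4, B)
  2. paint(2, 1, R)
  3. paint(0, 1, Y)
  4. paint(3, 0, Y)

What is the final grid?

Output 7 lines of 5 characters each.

After op 1 fill(5,4,B) [30 cells changed]:
BYYKB
BBBKB
BBBKB
BBBBB
BBBBB
BBBBB
BBBBB
After op 2 paint(2,1,R):
BYYKB
BBBKB
BRBKB
BBBBB
BBBBB
BBBBB
BBBBB
After op 3 paint(0,1,Y):
BYYKB
BBBKB
BRBKB
BBBBB
BBBBB
BBBBB
BBBBB
After op 4 paint(3,0,Y):
BYYKB
BBBKB
BRBKB
YBBBB
BBBBB
BBBBB
BBBBB

Answer: BYYKB
BBBKB
BRBKB
YBBBB
BBBBB
BBBBB
BBBBB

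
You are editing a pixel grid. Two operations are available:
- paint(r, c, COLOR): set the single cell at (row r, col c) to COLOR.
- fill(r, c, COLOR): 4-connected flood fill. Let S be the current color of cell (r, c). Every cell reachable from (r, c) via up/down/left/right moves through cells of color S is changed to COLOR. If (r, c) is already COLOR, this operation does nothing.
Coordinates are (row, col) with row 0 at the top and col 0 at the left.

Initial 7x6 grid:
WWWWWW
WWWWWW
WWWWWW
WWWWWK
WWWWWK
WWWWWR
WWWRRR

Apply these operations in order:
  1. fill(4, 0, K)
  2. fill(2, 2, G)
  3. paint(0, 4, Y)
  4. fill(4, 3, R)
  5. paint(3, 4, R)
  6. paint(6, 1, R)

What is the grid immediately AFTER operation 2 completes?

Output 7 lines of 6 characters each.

After op 1 fill(4,0,K) [36 cells changed]:
KKKKKK
KKKKKK
KKKKKK
KKKKKK
KKKKKK
KKKKKR
KKKRRR
After op 2 fill(2,2,G) [38 cells changed]:
GGGGGG
GGGGGG
GGGGGG
GGGGGG
GGGGGG
GGGGGR
GGGRRR

Answer: GGGGGG
GGGGGG
GGGGGG
GGGGGG
GGGGGG
GGGGGR
GGGRRR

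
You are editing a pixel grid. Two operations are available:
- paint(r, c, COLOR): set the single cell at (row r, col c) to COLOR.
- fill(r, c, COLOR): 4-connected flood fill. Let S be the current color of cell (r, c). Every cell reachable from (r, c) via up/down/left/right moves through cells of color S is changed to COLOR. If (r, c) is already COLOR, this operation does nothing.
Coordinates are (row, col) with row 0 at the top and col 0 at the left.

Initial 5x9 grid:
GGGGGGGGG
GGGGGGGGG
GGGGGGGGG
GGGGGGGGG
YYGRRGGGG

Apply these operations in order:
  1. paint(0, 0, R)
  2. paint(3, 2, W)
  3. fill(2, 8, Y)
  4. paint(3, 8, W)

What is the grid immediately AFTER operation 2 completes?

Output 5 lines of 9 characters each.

After op 1 paint(0,0,R):
RGGGGGGGG
GGGGGGGGG
GGGGGGGGG
GGGGGGGGG
YYGRRGGGG
After op 2 paint(3,2,W):
RGGGGGGGG
GGGGGGGGG
GGGGGGGGG
GGWGGGGGG
YYGRRGGGG

Answer: RGGGGGGGG
GGGGGGGGG
GGGGGGGGG
GGWGGGGGG
YYGRRGGGG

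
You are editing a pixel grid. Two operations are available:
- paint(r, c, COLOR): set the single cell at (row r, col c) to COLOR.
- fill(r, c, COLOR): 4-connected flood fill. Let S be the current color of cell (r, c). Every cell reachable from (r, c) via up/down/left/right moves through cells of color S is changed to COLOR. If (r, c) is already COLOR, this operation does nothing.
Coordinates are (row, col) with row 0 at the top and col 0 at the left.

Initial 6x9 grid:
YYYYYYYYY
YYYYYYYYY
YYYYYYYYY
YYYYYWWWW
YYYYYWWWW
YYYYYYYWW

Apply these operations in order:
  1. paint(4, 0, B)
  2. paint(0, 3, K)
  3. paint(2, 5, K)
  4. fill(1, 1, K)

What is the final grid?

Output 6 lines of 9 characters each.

Answer: KKKKKKKKK
KKKKKKKKK
KKKKKKKKK
KKKKKWWWW
BKKKKWWWW
KKKKKKKWW

Derivation:
After op 1 paint(4,0,B):
YYYYYYYYY
YYYYYYYYY
YYYYYYYYY
YYYYYWWWW
BYYYYWWWW
YYYYYYYWW
After op 2 paint(0,3,K):
YYYKYYYYY
YYYYYYYYY
YYYYYYYYY
YYYYYWWWW
BYYYYWWWW
YYYYYYYWW
After op 3 paint(2,5,K):
YYYKYYYYY
YYYYYYYYY
YYYYYKYYY
YYYYYWWWW
BYYYYWWWW
YYYYYYYWW
After op 4 fill(1,1,K) [41 cells changed]:
KKKKKKKKK
KKKKKKKKK
KKKKKKKKK
KKKKKWWWW
BKKKKWWWW
KKKKKKKWW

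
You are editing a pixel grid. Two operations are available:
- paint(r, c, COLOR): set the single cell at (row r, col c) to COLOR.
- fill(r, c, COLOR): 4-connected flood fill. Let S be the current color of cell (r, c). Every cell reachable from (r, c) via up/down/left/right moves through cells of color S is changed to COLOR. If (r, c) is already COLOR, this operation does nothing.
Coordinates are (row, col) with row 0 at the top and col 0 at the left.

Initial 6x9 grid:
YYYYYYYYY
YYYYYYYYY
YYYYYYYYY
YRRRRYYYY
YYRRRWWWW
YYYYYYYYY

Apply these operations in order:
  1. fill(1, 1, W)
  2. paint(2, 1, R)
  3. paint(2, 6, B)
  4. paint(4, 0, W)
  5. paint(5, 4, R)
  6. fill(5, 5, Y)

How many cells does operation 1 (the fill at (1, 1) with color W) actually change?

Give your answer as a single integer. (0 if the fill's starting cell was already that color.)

After op 1 fill(1,1,W) [43 cells changed]:
WWWWWWWWW
WWWWWWWWW
WWWWWWWWW
WRRRRWWWW
WWRRRWWWW
WWWWWWWWW

Answer: 43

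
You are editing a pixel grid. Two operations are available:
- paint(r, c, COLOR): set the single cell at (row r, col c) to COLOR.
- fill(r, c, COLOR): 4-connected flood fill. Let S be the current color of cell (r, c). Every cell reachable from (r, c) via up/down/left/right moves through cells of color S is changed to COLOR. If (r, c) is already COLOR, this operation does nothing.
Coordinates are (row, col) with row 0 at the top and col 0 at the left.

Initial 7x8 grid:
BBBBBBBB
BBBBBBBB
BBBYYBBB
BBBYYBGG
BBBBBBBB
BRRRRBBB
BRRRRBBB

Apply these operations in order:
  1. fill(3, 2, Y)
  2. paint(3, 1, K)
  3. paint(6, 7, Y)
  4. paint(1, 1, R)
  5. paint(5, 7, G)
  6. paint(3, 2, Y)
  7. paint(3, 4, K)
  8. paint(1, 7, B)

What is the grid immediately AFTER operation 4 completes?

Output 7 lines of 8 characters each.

Answer: YYYYYYYY
YRYYYYYY
YYYYYYYY
YKYYYYGG
YYYYYYYY
YRRRRYYY
YRRRRYYY

Derivation:
After op 1 fill(3,2,Y) [42 cells changed]:
YYYYYYYY
YYYYYYYY
YYYYYYYY
YYYYYYGG
YYYYYYYY
YRRRRYYY
YRRRRYYY
After op 2 paint(3,1,K):
YYYYYYYY
YYYYYYYY
YYYYYYYY
YKYYYYGG
YYYYYYYY
YRRRRYYY
YRRRRYYY
After op 3 paint(6,7,Y):
YYYYYYYY
YYYYYYYY
YYYYYYYY
YKYYYYGG
YYYYYYYY
YRRRRYYY
YRRRRYYY
After op 4 paint(1,1,R):
YYYYYYYY
YRYYYYYY
YYYYYYYY
YKYYYYGG
YYYYYYYY
YRRRRYYY
YRRRRYYY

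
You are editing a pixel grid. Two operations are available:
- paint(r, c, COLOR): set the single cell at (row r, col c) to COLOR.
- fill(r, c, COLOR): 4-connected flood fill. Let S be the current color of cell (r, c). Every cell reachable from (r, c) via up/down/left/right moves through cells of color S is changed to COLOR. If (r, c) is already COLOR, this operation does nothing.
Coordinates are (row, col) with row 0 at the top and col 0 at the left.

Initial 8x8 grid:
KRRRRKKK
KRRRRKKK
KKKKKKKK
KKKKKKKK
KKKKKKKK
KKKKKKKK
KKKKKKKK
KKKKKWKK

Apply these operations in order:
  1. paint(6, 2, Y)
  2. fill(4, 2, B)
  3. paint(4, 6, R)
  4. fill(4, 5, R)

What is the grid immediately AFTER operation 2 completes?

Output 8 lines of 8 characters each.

After op 1 paint(6,2,Y):
KRRRRKKK
KRRRRKKK
KKKKKKKK
KKKKKKKK
KKKKKKKK
KKKKKKKK
KKYKKKKK
KKKKKWKK
After op 2 fill(4,2,B) [54 cells changed]:
BRRRRBBB
BRRRRBBB
BBBBBBBB
BBBBBBBB
BBBBBBBB
BBBBBBBB
BBYBBBBB
BBBBBWBB

Answer: BRRRRBBB
BRRRRBBB
BBBBBBBB
BBBBBBBB
BBBBBBBB
BBBBBBBB
BBYBBBBB
BBBBBWBB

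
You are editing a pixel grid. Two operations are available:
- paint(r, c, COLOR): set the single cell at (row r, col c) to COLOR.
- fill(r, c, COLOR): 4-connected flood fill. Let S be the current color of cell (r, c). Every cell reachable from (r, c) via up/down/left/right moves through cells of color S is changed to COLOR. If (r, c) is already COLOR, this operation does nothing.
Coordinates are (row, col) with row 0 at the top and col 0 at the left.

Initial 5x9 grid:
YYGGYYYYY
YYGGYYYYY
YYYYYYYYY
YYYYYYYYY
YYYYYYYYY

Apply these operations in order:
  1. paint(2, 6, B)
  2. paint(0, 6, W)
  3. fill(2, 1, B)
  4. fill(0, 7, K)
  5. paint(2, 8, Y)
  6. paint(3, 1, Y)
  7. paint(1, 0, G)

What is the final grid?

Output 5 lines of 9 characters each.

After op 1 paint(2,6,B):
YYGGYYYYY
YYGGYYYYY
YYYYYYBYY
YYYYYYYYY
YYYYYYYYY
After op 2 paint(0,6,W):
YYGGYYWYY
YYGGYYYYY
YYYYYYBYY
YYYYYYYYY
YYYYYYYYY
After op 3 fill(2,1,B) [39 cells changed]:
BBGGBBWBB
BBGGBBBBB
BBBBBBBBB
BBBBBBBBB
BBBBBBBBB
After op 4 fill(0,7,K) [40 cells changed]:
KKGGKKWKK
KKGGKKKKK
KKKKKKKKK
KKKKKKKKK
KKKKKKKKK
After op 5 paint(2,8,Y):
KKGGKKWKK
KKGGKKKKK
KKKKKKKKY
KKKKKKKKK
KKKKKKKKK
After op 6 paint(3,1,Y):
KKGGKKWKK
KKGGKKKKK
KKKKKKKKY
KYKKKKKKK
KKKKKKKKK
After op 7 paint(1,0,G):
KKGGKKWKK
GKGGKKKKK
KKKKKKKKY
KYKKKKKKK
KKKKKKKKK

Answer: KKGGKKWKK
GKGGKKKKK
KKKKKKKKY
KYKKKKKKK
KKKKKKKKK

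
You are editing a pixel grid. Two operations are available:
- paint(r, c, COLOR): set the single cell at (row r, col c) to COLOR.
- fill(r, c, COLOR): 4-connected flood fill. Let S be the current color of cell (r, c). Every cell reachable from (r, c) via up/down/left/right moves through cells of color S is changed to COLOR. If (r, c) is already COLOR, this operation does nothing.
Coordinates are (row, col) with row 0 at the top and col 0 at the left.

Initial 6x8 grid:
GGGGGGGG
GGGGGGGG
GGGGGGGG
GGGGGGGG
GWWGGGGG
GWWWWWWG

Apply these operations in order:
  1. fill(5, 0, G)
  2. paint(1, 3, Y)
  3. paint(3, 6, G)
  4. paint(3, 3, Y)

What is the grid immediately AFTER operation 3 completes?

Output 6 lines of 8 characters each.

After op 1 fill(5,0,G) [0 cells changed]:
GGGGGGGG
GGGGGGGG
GGGGGGGG
GGGGGGGG
GWWGGGGG
GWWWWWWG
After op 2 paint(1,3,Y):
GGGGGGGG
GGGYGGGG
GGGGGGGG
GGGGGGGG
GWWGGGGG
GWWWWWWG
After op 3 paint(3,6,G):
GGGGGGGG
GGGYGGGG
GGGGGGGG
GGGGGGGG
GWWGGGGG
GWWWWWWG

Answer: GGGGGGGG
GGGYGGGG
GGGGGGGG
GGGGGGGG
GWWGGGGG
GWWWWWWG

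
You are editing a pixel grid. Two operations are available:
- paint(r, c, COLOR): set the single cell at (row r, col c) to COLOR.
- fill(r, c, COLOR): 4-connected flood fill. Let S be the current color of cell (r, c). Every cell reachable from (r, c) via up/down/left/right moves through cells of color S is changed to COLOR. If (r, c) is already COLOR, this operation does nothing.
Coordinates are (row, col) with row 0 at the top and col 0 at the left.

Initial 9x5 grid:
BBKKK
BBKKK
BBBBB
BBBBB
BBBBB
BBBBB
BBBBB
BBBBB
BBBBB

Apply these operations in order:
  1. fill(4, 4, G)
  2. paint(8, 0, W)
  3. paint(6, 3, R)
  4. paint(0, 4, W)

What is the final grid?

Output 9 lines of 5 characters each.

After op 1 fill(4,4,G) [39 cells changed]:
GGKKK
GGKKK
GGGGG
GGGGG
GGGGG
GGGGG
GGGGG
GGGGG
GGGGG
After op 2 paint(8,0,W):
GGKKK
GGKKK
GGGGG
GGGGG
GGGGG
GGGGG
GGGGG
GGGGG
WGGGG
After op 3 paint(6,3,R):
GGKKK
GGKKK
GGGGG
GGGGG
GGGGG
GGGGG
GGGRG
GGGGG
WGGGG
After op 4 paint(0,4,W):
GGKKW
GGKKK
GGGGG
GGGGG
GGGGG
GGGGG
GGGRG
GGGGG
WGGGG

Answer: GGKKW
GGKKK
GGGGG
GGGGG
GGGGG
GGGGG
GGGRG
GGGGG
WGGGG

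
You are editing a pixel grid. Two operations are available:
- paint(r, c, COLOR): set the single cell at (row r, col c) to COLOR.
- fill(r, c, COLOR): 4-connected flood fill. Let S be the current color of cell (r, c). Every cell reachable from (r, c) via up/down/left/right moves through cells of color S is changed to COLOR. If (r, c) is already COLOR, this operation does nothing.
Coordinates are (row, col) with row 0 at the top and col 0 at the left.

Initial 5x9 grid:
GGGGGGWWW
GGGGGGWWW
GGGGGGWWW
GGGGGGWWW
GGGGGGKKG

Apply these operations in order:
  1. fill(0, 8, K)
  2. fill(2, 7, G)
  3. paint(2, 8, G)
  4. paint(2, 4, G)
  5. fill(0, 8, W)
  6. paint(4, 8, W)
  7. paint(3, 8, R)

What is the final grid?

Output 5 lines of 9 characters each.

Answer: WWWWWWWWW
WWWWWWWWW
WWWWWWWWW
WWWWWWWWR
WWWWWWWWW

Derivation:
After op 1 fill(0,8,K) [12 cells changed]:
GGGGGGKKK
GGGGGGKKK
GGGGGGKKK
GGGGGGKKK
GGGGGGKKG
After op 2 fill(2,7,G) [14 cells changed]:
GGGGGGGGG
GGGGGGGGG
GGGGGGGGG
GGGGGGGGG
GGGGGGGGG
After op 3 paint(2,8,G):
GGGGGGGGG
GGGGGGGGG
GGGGGGGGG
GGGGGGGGG
GGGGGGGGG
After op 4 paint(2,4,G):
GGGGGGGGG
GGGGGGGGG
GGGGGGGGG
GGGGGGGGG
GGGGGGGGG
After op 5 fill(0,8,W) [45 cells changed]:
WWWWWWWWW
WWWWWWWWW
WWWWWWWWW
WWWWWWWWW
WWWWWWWWW
After op 6 paint(4,8,W):
WWWWWWWWW
WWWWWWWWW
WWWWWWWWW
WWWWWWWWW
WWWWWWWWW
After op 7 paint(3,8,R):
WWWWWWWWW
WWWWWWWWW
WWWWWWWWW
WWWWWWWWR
WWWWWWWWW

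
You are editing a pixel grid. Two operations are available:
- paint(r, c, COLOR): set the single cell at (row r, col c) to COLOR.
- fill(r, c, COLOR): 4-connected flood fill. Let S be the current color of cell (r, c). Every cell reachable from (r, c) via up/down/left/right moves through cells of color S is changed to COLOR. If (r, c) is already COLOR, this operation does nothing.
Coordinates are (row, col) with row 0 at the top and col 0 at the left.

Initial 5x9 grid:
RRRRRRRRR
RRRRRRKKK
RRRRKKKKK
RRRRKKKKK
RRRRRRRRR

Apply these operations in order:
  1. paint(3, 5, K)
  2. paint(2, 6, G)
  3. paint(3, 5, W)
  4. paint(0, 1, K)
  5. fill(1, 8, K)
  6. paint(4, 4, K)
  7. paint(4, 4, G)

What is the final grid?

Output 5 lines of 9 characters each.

Answer: RKRRRRRRR
RRRRRRKKK
RRRRKKGKK
RRRRKWKKK
RRRRGRRRR

Derivation:
After op 1 paint(3,5,K):
RRRRRRRRR
RRRRRRKKK
RRRRKKKKK
RRRRKKKKK
RRRRRRRRR
After op 2 paint(2,6,G):
RRRRRRRRR
RRRRRRKKK
RRRRKKGKK
RRRRKKKKK
RRRRRRRRR
After op 3 paint(3,5,W):
RRRRRRRRR
RRRRRRKKK
RRRRKKGKK
RRRRKWKKK
RRRRRRRRR
After op 4 paint(0,1,K):
RKRRRRRRR
RRRRRRKKK
RRRRKKGKK
RRRRKWKKK
RRRRRRRRR
After op 5 fill(1,8,K) [0 cells changed]:
RKRRRRRRR
RRRRRRKKK
RRRRKKGKK
RRRRKWKKK
RRRRRRRRR
After op 6 paint(4,4,K):
RKRRRRRRR
RRRRRRKKK
RRRRKKGKK
RRRRKWKKK
RRRRKRRRR
After op 7 paint(4,4,G):
RKRRRRRRR
RRRRRRKKK
RRRRKKGKK
RRRRKWKKK
RRRRGRRRR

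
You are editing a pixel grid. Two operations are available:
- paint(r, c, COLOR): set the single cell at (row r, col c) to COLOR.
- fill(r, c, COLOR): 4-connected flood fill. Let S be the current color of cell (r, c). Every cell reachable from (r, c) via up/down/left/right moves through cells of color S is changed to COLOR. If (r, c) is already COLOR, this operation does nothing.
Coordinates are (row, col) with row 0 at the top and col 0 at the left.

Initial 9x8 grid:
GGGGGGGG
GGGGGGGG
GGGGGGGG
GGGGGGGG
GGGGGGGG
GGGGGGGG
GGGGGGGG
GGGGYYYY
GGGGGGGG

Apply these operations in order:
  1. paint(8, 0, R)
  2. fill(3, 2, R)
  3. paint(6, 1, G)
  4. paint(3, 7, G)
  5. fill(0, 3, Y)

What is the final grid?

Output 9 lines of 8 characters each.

After op 1 paint(8,0,R):
GGGGGGGG
GGGGGGGG
GGGGGGGG
GGGGGGGG
GGGGGGGG
GGGGGGGG
GGGGGGGG
GGGGYYYY
RGGGGGGG
After op 2 fill(3,2,R) [67 cells changed]:
RRRRRRRR
RRRRRRRR
RRRRRRRR
RRRRRRRR
RRRRRRRR
RRRRRRRR
RRRRRRRR
RRRRYYYY
RRRRRRRR
After op 3 paint(6,1,G):
RRRRRRRR
RRRRRRRR
RRRRRRRR
RRRRRRRR
RRRRRRRR
RRRRRRRR
RGRRRRRR
RRRRYYYY
RRRRRRRR
After op 4 paint(3,7,G):
RRRRRRRR
RRRRRRRR
RRRRRRRR
RRRRRRRG
RRRRRRRR
RRRRRRRR
RGRRRRRR
RRRRYYYY
RRRRRRRR
After op 5 fill(0,3,Y) [66 cells changed]:
YYYYYYYY
YYYYYYYY
YYYYYYYY
YYYYYYYG
YYYYYYYY
YYYYYYYY
YGYYYYYY
YYYYYYYY
YYYYYYYY

Answer: YYYYYYYY
YYYYYYYY
YYYYYYYY
YYYYYYYG
YYYYYYYY
YYYYYYYY
YGYYYYYY
YYYYYYYY
YYYYYYYY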